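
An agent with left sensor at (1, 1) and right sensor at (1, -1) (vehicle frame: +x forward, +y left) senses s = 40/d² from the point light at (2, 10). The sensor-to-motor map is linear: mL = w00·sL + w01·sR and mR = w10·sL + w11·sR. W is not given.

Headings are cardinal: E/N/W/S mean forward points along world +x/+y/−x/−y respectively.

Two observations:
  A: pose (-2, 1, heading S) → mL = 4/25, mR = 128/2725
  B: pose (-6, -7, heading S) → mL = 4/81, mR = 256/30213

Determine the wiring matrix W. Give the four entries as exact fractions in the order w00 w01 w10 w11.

obs A: pose=(-2,1,S) → sL=40/109, sR=8/25, mL=4/25, mR=128/2725
obs B: pose=(-6,-7,S) → sL=40/373, sR=8/81, mL=4/81, mR=256/30213
sensor matrix S = [[40/109, 8/25], [40/373, 8/81]]; det S = 31744/16466085
solve [mL_A; mL_B] = S·[w00; w01] and [mR_A; mR_B] = S·[w10; w11]:
  w00 = 0, w01 = 1/2, w10 = 1, w11 = -1

0 1/2 1 -1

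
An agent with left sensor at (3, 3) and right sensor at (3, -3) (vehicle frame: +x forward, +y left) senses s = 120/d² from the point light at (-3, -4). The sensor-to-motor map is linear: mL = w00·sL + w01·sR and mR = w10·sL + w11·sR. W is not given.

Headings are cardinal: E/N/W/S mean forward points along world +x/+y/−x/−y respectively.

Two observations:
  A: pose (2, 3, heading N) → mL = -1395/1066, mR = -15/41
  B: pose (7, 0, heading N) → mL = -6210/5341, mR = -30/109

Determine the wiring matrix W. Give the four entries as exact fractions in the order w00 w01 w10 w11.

-1/2 -1 0 -1/2

obs A: pose=(2,3,N) → sL=15/13, sR=30/41, mL=-1395/1066, mR=-15/41
obs B: pose=(7,0,N) → sL=60/49, sR=60/109, mL=-6210/5341, mR=-30/109
sensor matrix S = [[15/13, 30/41], [60/49, 60/109]]; det S = -742500/2846753
solve [mL_A; mL_B] = S·[w00; w01] and [mR_A; mR_B] = S·[w10; w11]:
  w00 = -1/2, w01 = -1, w10 = 0, w11 = -1/2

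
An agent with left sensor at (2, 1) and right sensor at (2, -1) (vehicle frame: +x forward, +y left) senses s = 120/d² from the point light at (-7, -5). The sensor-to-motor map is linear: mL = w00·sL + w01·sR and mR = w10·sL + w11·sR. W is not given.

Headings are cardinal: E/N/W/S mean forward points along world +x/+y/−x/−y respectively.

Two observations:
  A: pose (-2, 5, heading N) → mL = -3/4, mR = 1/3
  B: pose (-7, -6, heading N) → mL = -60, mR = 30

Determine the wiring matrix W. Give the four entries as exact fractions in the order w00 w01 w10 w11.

obs A: pose=(-2,5,N) → sL=3/4, sR=2/3, mL=-3/4, mR=1/3
obs B: pose=(-7,-6,N) → sL=60, sR=60, mL=-60, mR=30
sensor matrix S = [[3/4, 2/3], [60, 60]]; det S = 5
solve [mL_A; mL_B] = S·[w00; w01] and [mR_A; mR_B] = S·[w10; w11]:
  w00 = -1, w01 = 0, w10 = 0, w11 = 1/2

-1 0 0 1/2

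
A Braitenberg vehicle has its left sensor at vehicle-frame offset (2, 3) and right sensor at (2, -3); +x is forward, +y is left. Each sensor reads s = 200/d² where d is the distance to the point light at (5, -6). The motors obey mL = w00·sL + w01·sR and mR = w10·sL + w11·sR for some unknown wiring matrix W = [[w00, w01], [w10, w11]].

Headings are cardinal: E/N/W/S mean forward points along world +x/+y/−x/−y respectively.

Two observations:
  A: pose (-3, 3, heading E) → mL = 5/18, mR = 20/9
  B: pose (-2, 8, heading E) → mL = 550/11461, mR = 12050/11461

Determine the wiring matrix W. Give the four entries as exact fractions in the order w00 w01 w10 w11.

-1 1/2 -1/2 1

obs A: pose=(-3,3,E) → sL=10/9, sR=25/9, mL=5/18, mR=20/9
obs B: pose=(-2,8,E) → sL=100/157, sR=100/73, mL=550/11461, mR=12050/11461
sensor matrix S = [[10/9, 25/9], [100/157, 100/73]]; det S = -8500/34383
solve [mL_A; mL_B] = S·[w00; w01] and [mR_A; mR_B] = S·[w10; w11]:
  w00 = -1, w01 = 1/2, w10 = -1/2, w11 = 1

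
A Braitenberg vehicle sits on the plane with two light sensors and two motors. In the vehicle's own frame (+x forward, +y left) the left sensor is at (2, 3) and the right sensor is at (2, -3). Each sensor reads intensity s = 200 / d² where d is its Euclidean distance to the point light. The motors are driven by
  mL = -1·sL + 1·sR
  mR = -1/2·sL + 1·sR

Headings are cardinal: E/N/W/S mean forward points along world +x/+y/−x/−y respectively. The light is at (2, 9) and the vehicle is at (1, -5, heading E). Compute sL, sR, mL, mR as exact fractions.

left sensor world pos  = (3, -2); dL² = 122
right sensor world pos = (3, -8); dR² = 290
sL = 200/122 = 100/61
sR = 200/290 = 20/29
mL = -1·sL + 1·sR = -1680/1769
mR = -1/2·sL + 1·sR = -230/1769

100/61 20/29 -1680/1769 -230/1769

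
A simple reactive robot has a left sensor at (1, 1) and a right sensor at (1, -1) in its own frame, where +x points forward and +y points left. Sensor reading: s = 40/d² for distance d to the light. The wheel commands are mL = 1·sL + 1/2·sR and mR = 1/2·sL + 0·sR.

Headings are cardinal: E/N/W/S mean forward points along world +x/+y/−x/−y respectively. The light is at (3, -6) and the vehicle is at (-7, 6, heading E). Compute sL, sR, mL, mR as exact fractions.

4/25 20/101 654/2525 2/25

left sensor world pos  = (-6, 7); dL² = 250
right sensor world pos = (-6, 5); dR² = 202
sL = 40/250 = 4/25
sR = 40/202 = 20/101
mL = 1·sL + 1/2·sR = 654/2525
mR = 1/2·sL + 0·sR = 2/25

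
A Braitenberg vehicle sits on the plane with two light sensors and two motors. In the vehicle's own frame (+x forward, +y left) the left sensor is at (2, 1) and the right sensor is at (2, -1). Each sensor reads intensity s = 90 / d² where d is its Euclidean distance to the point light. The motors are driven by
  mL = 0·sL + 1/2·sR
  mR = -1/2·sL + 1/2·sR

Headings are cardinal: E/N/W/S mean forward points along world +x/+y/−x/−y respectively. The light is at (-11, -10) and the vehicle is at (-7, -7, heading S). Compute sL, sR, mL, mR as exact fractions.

left sensor world pos  = (-6, -9); dL² = 26
right sensor world pos = (-8, -9); dR² = 10
sL = 90/26 = 45/13
sR = 90/10 = 9
mL = 0·sL + 1/2·sR = 9/2
mR = -1/2·sL + 1/2·sR = 36/13

45/13 9 9/2 36/13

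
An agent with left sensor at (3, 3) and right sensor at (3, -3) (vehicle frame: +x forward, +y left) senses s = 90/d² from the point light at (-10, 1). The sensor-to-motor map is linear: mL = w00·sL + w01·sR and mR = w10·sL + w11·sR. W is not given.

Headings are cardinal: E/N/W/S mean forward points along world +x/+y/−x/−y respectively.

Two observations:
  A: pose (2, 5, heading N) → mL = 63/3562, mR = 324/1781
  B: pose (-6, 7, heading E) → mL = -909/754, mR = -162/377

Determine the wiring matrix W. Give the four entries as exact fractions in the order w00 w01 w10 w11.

1/2 -1 1/2 -1/2

obs A: pose=(2,5,N) → sL=9/13, sR=45/137, mL=63/3562, mR=324/1781
obs B: pose=(-6,7,E) → sL=9/13, sR=45/29, mL=-909/754, mR=-162/377
sensor matrix S = [[9/13, 45/137], [9/13, 45/29]]; det S = 43740/51649
solve [mL_A; mL_B] = S·[w00; w01] and [mR_A; mR_B] = S·[w10; w11]:
  w00 = 1/2, w01 = -1, w10 = 1/2, w11 = -1/2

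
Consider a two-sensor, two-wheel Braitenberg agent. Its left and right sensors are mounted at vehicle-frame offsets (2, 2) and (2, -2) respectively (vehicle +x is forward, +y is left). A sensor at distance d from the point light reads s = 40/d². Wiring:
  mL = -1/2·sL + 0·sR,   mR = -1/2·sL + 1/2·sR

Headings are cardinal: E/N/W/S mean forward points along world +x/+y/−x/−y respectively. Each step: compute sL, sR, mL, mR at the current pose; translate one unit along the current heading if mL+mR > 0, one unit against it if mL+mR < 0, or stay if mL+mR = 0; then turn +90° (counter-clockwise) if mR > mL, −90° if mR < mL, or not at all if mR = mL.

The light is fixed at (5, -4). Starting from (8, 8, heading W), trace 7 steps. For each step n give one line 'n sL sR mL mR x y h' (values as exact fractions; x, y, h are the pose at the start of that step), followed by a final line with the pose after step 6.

0 40/101 40/197 -20/101 -1920/19897 8 8 W
1 5/17 5/13 -5/34 10/221 9 8 S
2 40/261 40/157 -20/261 2080/40977 9 9 E
3 20/113 4/25 -10/113 -24/2825 8 9 N
4 40/101 40/197 -20/101 -1920/19897 8 8 W
5 5/17 5/13 -5/34 10/221 9 8 S
6 40/261 40/157 -20/261 2080/40977 9 9 E
final 8 9 N

n=0: pose=(8,8,W); sL=40/101, sR=40/197; mL=-20/101, mR=-1920/19897; mL+mR=-5860/19897 → advance -1; mR−mL=20/197 → turn +1·90°
n=1: pose=(9,8,S); sL=5/17, sR=5/13; mL=-5/34, mR=10/221; mL+mR=-45/442 → advance -1; mR−mL=5/26 → turn +1·90°
n=2: pose=(9,9,E); sL=40/261, sR=40/157; mL=-20/261, mR=2080/40977; mL+mR=-1060/40977 → advance -1; mR−mL=20/157 → turn +1·90°
n=3: pose=(8,9,N); sL=20/113, sR=4/25; mL=-10/113, mR=-24/2825; mL+mR=-274/2825 → advance -1; mR−mL=2/25 → turn +1·90°
n=4: pose=(8,8,W); sL=40/101, sR=40/197; mL=-20/101, mR=-1920/19897; mL+mR=-5860/19897 → advance -1; mR−mL=20/197 → turn +1·90°
n=5: pose=(9,8,S); sL=5/17, sR=5/13; mL=-5/34, mR=10/221; mL+mR=-45/442 → advance -1; mR−mL=5/26 → turn +1·90°
n=6: pose=(9,9,E); sL=40/261, sR=40/157; mL=-20/261, mR=2080/40977; mL+mR=-1060/40977 → advance -1; mR−mL=20/157 → turn +1·90°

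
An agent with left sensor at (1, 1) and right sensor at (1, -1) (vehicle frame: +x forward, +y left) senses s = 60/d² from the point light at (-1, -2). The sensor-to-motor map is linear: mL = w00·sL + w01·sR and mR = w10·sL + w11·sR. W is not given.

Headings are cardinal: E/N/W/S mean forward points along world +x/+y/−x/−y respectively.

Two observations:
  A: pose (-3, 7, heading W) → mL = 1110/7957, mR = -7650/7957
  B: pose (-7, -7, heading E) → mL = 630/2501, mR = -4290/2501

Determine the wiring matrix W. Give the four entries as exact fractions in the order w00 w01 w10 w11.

obs A: pose=(-3,7,W) → sL=60/73, sR=60/109, mL=1110/7957, mR=-7650/7957
obs B: pose=(-7,-7,E) → sL=60/41, sR=60/61, mL=630/2501, mR=-4290/2501
sensor matrix S = [[60/73, 60/109], [60/41, 60/61]]; det S = 57600/19900457
solve [mL_A; mL_B] = S·[w00; w01] and [mR_A; mR_B] = S·[w10; w11]:
  w00 = -1/2, w01 = 1, w10 = -1/2, w11 = -1

-1/2 1 -1/2 -1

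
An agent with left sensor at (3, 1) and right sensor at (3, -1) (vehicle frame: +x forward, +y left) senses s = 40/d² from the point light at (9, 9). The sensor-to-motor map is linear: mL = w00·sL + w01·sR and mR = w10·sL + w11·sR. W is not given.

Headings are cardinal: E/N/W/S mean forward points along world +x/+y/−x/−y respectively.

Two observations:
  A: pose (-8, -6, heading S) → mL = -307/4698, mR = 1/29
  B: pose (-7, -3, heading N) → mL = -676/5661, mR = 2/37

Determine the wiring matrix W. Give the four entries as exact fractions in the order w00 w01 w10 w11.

obs A: pose=(-8,-6,S) → sL=2/29, sR=5/81, mL=-307/4698, mR=1/29
obs B: pose=(-7,-3,N) → sL=4/37, sR=20/153, mL=-676/5661, mR=2/37
sensor matrix S = [[2/29, 5/81], [4/37, 20/153]]; det S = 3460/1477521
solve [mL_A; mL_B] = S·[w00; w01] and [mR_A; mR_B] = S·[w10; w11]:
  w00 = -1/2, w01 = -1/2, w10 = 1/2, w11 = 0

-1/2 -1/2 1/2 0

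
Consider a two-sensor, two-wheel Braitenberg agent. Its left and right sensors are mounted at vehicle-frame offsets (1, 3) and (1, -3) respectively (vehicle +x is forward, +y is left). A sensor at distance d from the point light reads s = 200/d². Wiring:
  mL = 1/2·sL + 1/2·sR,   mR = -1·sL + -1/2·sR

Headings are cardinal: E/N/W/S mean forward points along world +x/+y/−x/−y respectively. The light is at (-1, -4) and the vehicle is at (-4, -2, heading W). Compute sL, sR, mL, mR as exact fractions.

200/17 200/41 5800/697 -9900/697

left sensor world pos  = (-5, -5); dL² = 17
right sensor world pos = (-5, 1); dR² = 41
sL = 200/17 = 200/17
sR = 200/41 = 200/41
mL = 1/2·sL + 1/2·sR = 5800/697
mR = -1·sL + -1/2·sR = -9900/697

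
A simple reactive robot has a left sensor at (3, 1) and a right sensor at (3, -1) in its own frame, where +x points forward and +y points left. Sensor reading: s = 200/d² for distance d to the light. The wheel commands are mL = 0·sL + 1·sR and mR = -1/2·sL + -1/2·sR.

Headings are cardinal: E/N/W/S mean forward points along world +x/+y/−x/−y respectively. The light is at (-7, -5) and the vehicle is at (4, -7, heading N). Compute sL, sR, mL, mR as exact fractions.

200/101 40/29 40/29 -4920/2929

left sensor world pos  = (3, -4); dL² = 101
right sensor world pos = (5, -4); dR² = 145
sL = 200/101 = 200/101
sR = 200/145 = 40/29
mL = 0·sL + 1·sR = 40/29
mR = -1/2·sL + -1/2·sR = -4920/2929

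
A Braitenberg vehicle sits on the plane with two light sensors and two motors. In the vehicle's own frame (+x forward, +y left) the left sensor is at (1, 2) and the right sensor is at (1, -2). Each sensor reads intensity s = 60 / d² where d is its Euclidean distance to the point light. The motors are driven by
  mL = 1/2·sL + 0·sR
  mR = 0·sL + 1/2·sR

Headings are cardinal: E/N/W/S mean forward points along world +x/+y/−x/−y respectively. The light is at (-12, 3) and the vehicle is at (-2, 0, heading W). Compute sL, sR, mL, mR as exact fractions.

left sensor world pos  = (-3, -2); dL² = 106
right sensor world pos = (-3, 2); dR² = 82
sL = 60/106 = 30/53
sR = 60/82 = 30/41
mL = 1/2·sL + 0·sR = 15/53
mR = 0·sL + 1/2·sR = 15/41

30/53 30/41 15/53 15/41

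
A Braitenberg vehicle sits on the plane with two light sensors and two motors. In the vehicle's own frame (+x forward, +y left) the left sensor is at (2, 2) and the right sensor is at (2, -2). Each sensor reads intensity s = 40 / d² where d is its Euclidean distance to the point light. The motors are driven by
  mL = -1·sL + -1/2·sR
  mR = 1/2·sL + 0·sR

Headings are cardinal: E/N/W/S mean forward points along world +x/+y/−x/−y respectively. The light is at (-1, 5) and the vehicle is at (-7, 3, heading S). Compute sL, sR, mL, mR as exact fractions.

left sensor world pos  = (-5, 1); dL² = 32
right sensor world pos = (-9, 1); dR² = 80
sL = 40/32 = 5/4
sR = 40/80 = 1/2
mL = -1·sL + -1/2·sR = -3/2
mR = 1/2·sL + 0·sR = 5/8

5/4 1/2 -3/2 5/8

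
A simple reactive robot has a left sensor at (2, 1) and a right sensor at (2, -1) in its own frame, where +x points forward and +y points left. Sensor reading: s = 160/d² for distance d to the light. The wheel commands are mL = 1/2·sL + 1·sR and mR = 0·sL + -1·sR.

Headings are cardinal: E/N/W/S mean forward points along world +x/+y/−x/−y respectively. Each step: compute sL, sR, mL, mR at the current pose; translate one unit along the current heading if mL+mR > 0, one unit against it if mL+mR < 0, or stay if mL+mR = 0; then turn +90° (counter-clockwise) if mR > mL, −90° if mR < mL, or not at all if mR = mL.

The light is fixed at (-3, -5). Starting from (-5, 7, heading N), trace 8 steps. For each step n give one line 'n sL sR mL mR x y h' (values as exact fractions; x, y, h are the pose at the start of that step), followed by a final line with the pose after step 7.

0 32/41 160/197 9712/8077 -160/197 -5 7 N
1 40/49 10/9 670/441 -10/9 -5 8 E
2 160/121 32/25 5872/3025 -32/25 -4 8 S
3 16/13 80/89 1752/1157 -80/89 -4 7 W
4 32/41 160/197 9712/8077 -160/197 -5 7 N
5 40/49 10/9 670/441 -10/9 -5 8 E
6 160/121 32/25 5872/3025 -32/25 -4 8 S
7 16/13 80/89 1752/1157 -80/89 -4 7 W
final -5 7 N

n=0: pose=(-5,7,N); sL=32/41, sR=160/197; mL=9712/8077, mR=-160/197; mL+mR=16/41 → advance +1; mR−mL=-16272/8077 → turn -1·90°
n=1: pose=(-5,8,E); sL=40/49, sR=10/9; mL=670/441, mR=-10/9; mL+mR=20/49 → advance +1; mR−mL=-1160/441 → turn -1·90°
n=2: pose=(-4,8,S); sL=160/121, sR=32/25; mL=5872/3025, mR=-32/25; mL+mR=80/121 → advance +1; mR−mL=-9744/3025 → turn -1·90°
n=3: pose=(-4,7,W); sL=16/13, sR=80/89; mL=1752/1157, mR=-80/89; mL+mR=8/13 → advance +1; mR−mL=-2792/1157 → turn -1·90°
n=4: pose=(-5,7,N); sL=32/41, sR=160/197; mL=9712/8077, mR=-160/197; mL+mR=16/41 → advance +1; mR−mL=-16272/8077 → turn -1·90°
n=5: pose=(-5,8,E); sL=40/49, sR=10/9; mL=670/441, mR=-10/9; mL+mR=20/49 → advance +1; mR−mL=-1160/441 → turn -1·90°
n=6: pose=(-4,8,S); sL=160/121, sR=32/25; mL=5872/3025, mR=-32/25; mL+mR=80/121 → advance +1; mR−mL=-9744/3025 → turn -1·90°
n=7: pose=(-4,7,W); sL=16/13, sR=80/89; mL=1752/1157, mR=-80/89; mL+mR=8/13 → advance +1; mR−mL=-2792/1157 → turn -1·90°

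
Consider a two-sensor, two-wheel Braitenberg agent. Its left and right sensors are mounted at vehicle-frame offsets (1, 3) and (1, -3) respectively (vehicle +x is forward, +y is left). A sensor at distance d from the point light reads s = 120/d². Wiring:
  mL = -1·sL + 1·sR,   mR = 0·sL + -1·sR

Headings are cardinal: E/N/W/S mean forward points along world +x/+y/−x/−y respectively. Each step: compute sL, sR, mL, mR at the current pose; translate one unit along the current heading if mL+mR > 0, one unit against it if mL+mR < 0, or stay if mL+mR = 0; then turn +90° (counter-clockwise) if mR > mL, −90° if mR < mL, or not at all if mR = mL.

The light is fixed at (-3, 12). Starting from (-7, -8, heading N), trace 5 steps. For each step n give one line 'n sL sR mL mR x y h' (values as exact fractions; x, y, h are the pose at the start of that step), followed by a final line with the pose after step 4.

0 12/41 60/181 288/7421 -60/181 -7 -8 N
1 40/111 8/39 -224/1443 -8/39 -7 -9 E
2 15/61 30/137 -225/8357 -30/137 -8 -9 S
3 24/113 24/65 1152/7345 -24/65 -8 -8 W
4 12/41 60/181 288/7421 -60/181 -7 -8 N
final -7 -9 E

n=0: pose=(-7,-8,N); sL=12/41, sR=60/181; mL=288/7421, mR=-60/181; mL+mR=-12/41 → advance -1; mR−mL=-2748/7421 → turn -1·90°
n=1: pose=(-7,-9,E); sL=40/111, sR=8/39; mL=-224/1443, mR=-8/39; mL+mR=-40/111 → advance -1; mR−mL=-24/481 → turn -1·90°
n=2: pose=(-8,-9,S); sL=15/61, sR=30/137; mL=-225/8357, mR=-30/137; mL+mR=-15/61 → advance -1; mR−mL=-1605/8357 → turn -1·90°
n=3: pose=(-8,-8,W); sL=24/113, sR=24/65; mL=1152/7345, mR=-24/65; mL+mR=-24/113 → advance -1; mR−mL=-3864/7345 → turn -1·90°
n=4: pose=(-7,-8,N); sL=12/41, sR=60/181; mL=288/7421, mR=-60/181; mL+mR=-12/41 → advance -1; mR−mL=-2748/7421 → turn -1·90°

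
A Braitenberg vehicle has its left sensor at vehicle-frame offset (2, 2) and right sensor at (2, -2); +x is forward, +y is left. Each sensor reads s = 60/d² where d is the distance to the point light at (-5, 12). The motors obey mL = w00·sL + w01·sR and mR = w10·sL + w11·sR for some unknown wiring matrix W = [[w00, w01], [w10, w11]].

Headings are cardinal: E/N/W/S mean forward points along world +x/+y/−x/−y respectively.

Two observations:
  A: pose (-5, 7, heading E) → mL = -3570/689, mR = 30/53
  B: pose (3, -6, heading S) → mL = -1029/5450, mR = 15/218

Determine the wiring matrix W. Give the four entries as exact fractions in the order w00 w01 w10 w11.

-1 -1/2 0 1/2

obs A: pose=(-5,7,E) → sL=60/13, sR=60/53, mL=-3570/689, mR=30/53
obs B: pose=(3,-6,S) → sL=3/25, sR=15/109, mL=-1029/5450, mR=15/218
sensor matrix S = [[60/13, 60/53], [3/25, 15/109]]; det S = 187488/375505
solve [mL_A; mL_B] = S·[w00; w01] and [mR_A; mR_B] = S·[w10; w11]:
  w00 = -1, w01 = -1/2, w10 = 0, w11 = 1/2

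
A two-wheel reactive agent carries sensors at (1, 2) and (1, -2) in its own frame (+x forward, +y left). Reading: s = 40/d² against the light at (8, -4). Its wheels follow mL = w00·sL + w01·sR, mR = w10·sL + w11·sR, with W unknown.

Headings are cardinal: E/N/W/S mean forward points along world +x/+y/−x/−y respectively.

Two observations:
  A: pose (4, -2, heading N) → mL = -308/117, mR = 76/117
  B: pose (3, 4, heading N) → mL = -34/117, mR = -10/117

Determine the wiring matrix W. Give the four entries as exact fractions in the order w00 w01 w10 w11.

obs A: pose=(4,-2,N) → sL=8/9, sR=40/13, mL=-308/117, mR=76/117
obs B: pose=(3,4,N) → sL=4/13, sR=4/9, mL=-34/117, mR=-10/117
sensor matrix S = [[8/9, 40/13], [4/13, 4/9]]; det S = -7552/13689
solve [mL_A; mL_B] = S·[w00; w01] and [mR_A; mR_B] = S·[w10; w11]:
  w00 = 1/2, w01 = -1, w10 = -1, w11 = 1/2

1/2 -1 -1 1/2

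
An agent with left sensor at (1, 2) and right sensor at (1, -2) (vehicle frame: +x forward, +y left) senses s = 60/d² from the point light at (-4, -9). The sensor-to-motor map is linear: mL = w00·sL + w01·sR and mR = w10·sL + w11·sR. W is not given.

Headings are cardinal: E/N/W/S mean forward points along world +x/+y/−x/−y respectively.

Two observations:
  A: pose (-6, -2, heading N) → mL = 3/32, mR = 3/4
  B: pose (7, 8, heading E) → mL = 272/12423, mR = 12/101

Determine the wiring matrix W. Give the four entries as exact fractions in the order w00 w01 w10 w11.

obs A: pose=(-6,-2,N) → sL=3/4, sR=15/16, mL=3/32, mR=3/4
obs B: pose=(7,8,E) → sL=12/101, sR=20/123, mL=272/12423, mR=12/101
sensor matrix S = [[3/4, 15/16], [12/101, 20/123]]; det S = 175/16564
solve [mL_A; mL_B] = S·[w00; w01] and [mR_A; mR_B] = S·[w10; w11]:
  w00 = -1/2, w01 = 1/2, w10 = 1, w11 = 0

-1/2 1/2 1 0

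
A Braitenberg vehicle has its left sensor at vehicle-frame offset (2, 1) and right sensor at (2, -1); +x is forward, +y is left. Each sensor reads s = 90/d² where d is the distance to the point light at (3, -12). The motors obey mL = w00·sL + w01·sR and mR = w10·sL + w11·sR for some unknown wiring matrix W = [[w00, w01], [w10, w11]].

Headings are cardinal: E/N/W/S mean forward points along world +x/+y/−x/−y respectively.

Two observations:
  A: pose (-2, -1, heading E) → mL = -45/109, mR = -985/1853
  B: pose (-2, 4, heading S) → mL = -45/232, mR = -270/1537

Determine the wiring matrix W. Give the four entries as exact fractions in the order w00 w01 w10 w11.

0 -1/2 1/2 -1

obs A: pose=(-2,-1,E) → sL=10/17, sR=90/109, mL=-45/109, mR=-985/1853
obs B: pose=(-2,4,S) → sL=45/106, sR=45/116, mL=-45/232, mR=-270/1537
sensor matrix S = [[10/17, 90/109], [45/106, 45/116]]; det S = -696825/5696122
solve [mL_A; mL_B] = S·[w00; w01] and [mR_A; mR_B] = S·[w10; w11]:
  w00 = 0, w01 = -1/2, w10 = 1/2, w11 = -1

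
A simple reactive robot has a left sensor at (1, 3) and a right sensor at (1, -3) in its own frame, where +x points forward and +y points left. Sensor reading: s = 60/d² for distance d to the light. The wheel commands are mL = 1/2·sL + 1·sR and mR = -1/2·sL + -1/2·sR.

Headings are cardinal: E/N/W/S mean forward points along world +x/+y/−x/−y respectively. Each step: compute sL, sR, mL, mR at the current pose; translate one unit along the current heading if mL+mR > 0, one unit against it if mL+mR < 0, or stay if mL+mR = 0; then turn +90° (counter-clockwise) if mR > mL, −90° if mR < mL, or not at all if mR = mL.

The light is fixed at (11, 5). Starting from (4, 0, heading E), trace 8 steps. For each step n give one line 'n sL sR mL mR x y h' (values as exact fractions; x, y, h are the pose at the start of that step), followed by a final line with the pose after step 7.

n=0: pose=(4,0,E); sL=3/2, sR=3/5; mL=27/20, mR=-21/20; mL+mR=3/10 → advance +1; mR−mL=-12/5 → turn -1·90°
n=1: pose=(5,0,S); sL=4/3, sR=20/39; mL=46/39, mR=-12/13; mL+mR=10/39 → advance +1; mR−mL=-82/39 → turn -1·90°
n=2: pose=(5,-1,W); sL=6/13, sR=30/29; mL=477/377, mR=-282/377; mL+mR=15/29 → advance +1; mR−mL=-759/377 → turn -1·90°
n=3: pose=(4,-1,N); sL=12/25, sR=60/41; mL=1746/1025, mR=-996/1025; mL+mR=30/41 → advance +1; mR−mL=-2742/1025 → turn -1·90°
n=4: pose=(4,0,E); sL=3/2, sR=3/5; mL=27/20, mR=-21/20; mL+mR=3/10 → advance +1; mR−mL=-12/5 → turn -1·90°
n=5: pose=(5,0,S); sL=4/3, sR=20/39; mL=46/39, mR=-12/13; mL+mR=10/39 → advance +1; mR−mL=-82/39 → turn -1·90°
n=6: pose=(5,-1,W); sL=6/13, sR=30/29; mL=477/377, mR=-282/377; mL+mR=15/29 → advance +1; mR−mL=-759/377 → turn -1·90°
n=7: pose=(4,-1,N); sL=12/25, sR=60/41; mL=1746/1025, mR=-996/1025; mL+mR=30/41 → advance +1; mR−mL=-2742/1025 → turn -1·90°

0 3/2 3/5 27/20 -21/20 4 0 E
1 4/3 20/39 46/39 -12/13 5 0 S
2 6/13 30/29 477/377 -282/377 5 -1 W
3 12/25 60/41 1746/1025 -996/1025 4 -1 N
4 3/2 3/5 27/20 -21/20 4 0 E
5 4/3 20/39 46/39 -12/13 5 0 S
6 6/13 30/29 477/377 -282/377 5 -1 W
7 12/25 60/41 1746/1025 -996/1025 4 -1 N
final 4 0 E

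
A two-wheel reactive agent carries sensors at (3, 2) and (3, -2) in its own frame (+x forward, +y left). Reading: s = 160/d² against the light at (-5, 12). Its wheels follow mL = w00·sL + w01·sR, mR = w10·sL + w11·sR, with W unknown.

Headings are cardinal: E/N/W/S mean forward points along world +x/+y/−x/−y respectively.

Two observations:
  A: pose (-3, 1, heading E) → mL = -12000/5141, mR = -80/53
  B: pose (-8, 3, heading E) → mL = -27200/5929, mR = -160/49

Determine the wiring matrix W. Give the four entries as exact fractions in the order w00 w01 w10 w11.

-1 -1 -1 0

obs A: pose=(-3,1,E) → sL=80/53, sR=80/97, mL=-12000/5141, mR=-80/53
obs B: pose=(-8,3,E) → sL=160/49, sR=160/121, mL=-27200/5929, mR=-160/49
sensor matrix S = [[80/53, 80/97], [160/49, 160/121]]; det S = -21248000/30480989
solve [mL_A; mL_B] = S·[w00; w01] and [mR_A; mR_B] = S·[w10; w11]:
  w00 = -1, w01 = -1, w10 = -1, w11 = 0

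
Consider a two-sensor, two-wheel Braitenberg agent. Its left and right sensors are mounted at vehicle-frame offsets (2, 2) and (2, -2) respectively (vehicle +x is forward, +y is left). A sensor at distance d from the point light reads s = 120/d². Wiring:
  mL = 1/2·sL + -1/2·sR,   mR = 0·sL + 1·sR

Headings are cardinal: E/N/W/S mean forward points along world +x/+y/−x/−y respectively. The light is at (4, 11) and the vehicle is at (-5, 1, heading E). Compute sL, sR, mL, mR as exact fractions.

120/113 120/193 4800/21809 120/193

left sensor world pos  = (-3, 3); dL² = 113
right sensor world pos = (-3, -1); dR² = 193
sL = 120/113 = 120/113
sR = 120/193 = 120/193
mL = 1/2·sL + -1/2·sR = 4800/21809
mR = 0·sL + 1·sR = 120/193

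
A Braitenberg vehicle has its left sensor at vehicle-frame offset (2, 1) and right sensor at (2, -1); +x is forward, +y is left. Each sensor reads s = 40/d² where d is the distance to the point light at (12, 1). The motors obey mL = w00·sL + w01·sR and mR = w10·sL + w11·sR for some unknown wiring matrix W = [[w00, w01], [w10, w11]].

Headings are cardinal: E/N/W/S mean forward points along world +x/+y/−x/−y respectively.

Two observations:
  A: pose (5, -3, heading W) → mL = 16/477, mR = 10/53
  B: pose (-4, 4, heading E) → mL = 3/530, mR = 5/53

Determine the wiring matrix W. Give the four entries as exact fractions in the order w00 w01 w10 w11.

obs A: pose=(5,-3,W) → sL=20/53, sR=4/9, mL=16/477, mR=10/53
obs B: pose=(-4,4,E) → sL=10/53, sR=1/5, mL=3/530, mR=5/53
sensor matrix S = [[20/53, 4/9], [10/53, 1/5]]; det S = -4/477
solve [mL_A; mL_B] = S·[w00; w01] and [mR_A; mR_B] = S·[w10; w11]:
  w00 = -1/2, w01 = 1/2, w10 = 1/2, w11 = 0

-1/2 1/2 1/2 0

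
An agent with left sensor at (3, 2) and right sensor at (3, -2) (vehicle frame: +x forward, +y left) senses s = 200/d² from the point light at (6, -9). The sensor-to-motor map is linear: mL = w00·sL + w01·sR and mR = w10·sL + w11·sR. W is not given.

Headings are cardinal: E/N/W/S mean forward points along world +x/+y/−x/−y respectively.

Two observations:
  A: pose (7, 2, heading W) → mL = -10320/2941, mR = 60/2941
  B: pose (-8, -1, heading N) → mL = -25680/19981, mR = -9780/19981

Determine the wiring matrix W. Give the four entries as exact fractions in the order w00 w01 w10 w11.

-1 -1 1/2 -1

obs A: pose=(7,2,W) → sL=40/17, sR=200/173, mL=-10320/2941, mR=60/2941
obs B: pose=(-8,-1,N) → sL=200/377, sR=40/53, mL=-25680/19981, mR=-9780/19981
sensor matrix S = [[40/17, 200/173], [200/377, 40/53]]; det S = 68313600/58764121
solve [mL_A; mL_B] = S·[w00; w01] and [mR_A; mR_B] = S·[w10; w11]:
  w00 = -1, w01 = -1, w10 = 1/2, w11 = -1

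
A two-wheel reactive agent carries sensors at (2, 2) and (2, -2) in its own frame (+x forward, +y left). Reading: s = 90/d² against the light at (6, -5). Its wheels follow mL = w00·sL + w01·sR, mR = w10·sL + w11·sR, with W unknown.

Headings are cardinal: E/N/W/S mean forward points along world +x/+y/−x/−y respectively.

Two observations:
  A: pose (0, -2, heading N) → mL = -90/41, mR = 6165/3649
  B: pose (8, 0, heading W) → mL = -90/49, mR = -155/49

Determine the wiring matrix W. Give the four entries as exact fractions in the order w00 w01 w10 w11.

obs A: pose=(0,-2,N) → sL=90/89, sR=90/41, mL=-90/41, mR=6165/3649
obs B: pose=(8,0,W) → sL=10, sR=90/49, mL=-90/49, mR=-155/49
sensor matrix S = [[90/89, 90/41], [10, 90/49]]; det S = -3592800/178801
solve [mL_A; mL_B] = S·[w00; w01] and [mR_A; mR_B] = S·[w10; w11]:
  w00 = 0, w01 = -1, w10 = -1/2, w11 = 1

0 -1 -1/2 1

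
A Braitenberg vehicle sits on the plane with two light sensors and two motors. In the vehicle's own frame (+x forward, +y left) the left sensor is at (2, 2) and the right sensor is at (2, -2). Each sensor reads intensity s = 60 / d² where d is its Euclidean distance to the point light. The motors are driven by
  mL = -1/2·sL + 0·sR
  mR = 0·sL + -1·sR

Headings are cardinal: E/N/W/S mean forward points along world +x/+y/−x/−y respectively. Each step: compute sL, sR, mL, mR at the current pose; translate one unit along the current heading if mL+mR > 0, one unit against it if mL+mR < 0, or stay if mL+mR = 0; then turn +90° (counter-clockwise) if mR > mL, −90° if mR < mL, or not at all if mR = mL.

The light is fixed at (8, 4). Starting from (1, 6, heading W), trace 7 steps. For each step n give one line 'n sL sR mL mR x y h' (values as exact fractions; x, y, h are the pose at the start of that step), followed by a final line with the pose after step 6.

0 20/27 60/97 -10/27 -60/97 1 6 W
1 3/4 15/8 -3/8 -15/8 2 6 N
2 12/5 60/17 -6/5 -60/17 2 5 E
3 30/13 30/41 -15/13 -30/41 1 5 S
4 60/41 12/5 -30/41 -12/5 1 6 E
5 5/3 3/5 -5/6 -3/5 0 6 S
6 60/61 60/37 -30/61 -60/37 0 7 E
final -1 7 S

n=0: pose=(1,6,W); sL=20/27, sR=60/97; mL=-10/27, mR=-60/97; mL+mR=-2590/2619 → advance -1; mR−mL=-650/2619 → turn -1·90°
n=1: pose=(2,6,N); sL=3/4, sR=15/8; mL=-3/8, mR=-15/8; mL+mR=-9/4 → advance -1; mR−mL=-3/2 → turn -1·90°
n=2: pose=(2,5,E); sL=12/5, sR=60/17; mL=-6/5, mR=-60/17; mL+mR=-402/85 → advance -1; mR−mL=-198/85 → turn -1·90°
n=3: pose=(1,5,S); sL=30/13, sR=30/41; mL=-15/13, mR=-30/41; mL+mR=-1005/533 → advance -1; mR−mL=225/533 → turn +1·90°
n=4: pose=(1,6,E); sL=60/41, sR=12/5; mL=-30/41, mR=-12/5; mL+mR=-642/205 → advance -1; mR−mL=-342/205 → turn -1·90°
n=5: pose=(0,6,S); sL=5/3, sR=3/5; mL=-5/6, mR=-3/5; mL+mR=-43/30 → advance -1; mR−mL=7/30 → turn +1·90°
n=6: pose=(0,7,E); sL=60/61, sR=60/37; mL=-30/61, mR=-60/37; mL+mR=-4770/2257 → advance -1; mR−mL=-2550/2257 → turn -1·90°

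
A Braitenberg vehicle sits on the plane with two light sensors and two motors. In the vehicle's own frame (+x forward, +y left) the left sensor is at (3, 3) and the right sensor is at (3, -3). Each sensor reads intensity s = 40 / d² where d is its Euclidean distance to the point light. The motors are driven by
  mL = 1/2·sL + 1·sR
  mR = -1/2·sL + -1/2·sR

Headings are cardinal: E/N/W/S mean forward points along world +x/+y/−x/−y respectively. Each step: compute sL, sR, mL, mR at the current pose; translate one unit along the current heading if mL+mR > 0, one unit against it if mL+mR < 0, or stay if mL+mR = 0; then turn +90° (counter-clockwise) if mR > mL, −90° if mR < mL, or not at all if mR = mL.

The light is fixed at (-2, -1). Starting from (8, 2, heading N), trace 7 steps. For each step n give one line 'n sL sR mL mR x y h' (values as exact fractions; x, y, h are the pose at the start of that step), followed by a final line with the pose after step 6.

n=0: pose=(8,2,N); sL=8/17, sR=8/41; mL=300/697, mR=-232/697; mL+mR=4/41 → advance +1; mR−mL=-532/697 → turn -1·90°
n=1: pose=(8,3,E); sL=20/109, sR=4/17; mL=606/1853, mR=-388/1853; mL+mR=2/17 → advance +1; mR−mL=-994/1853 → turn -1·90°
n=2: pose=(9,3,S); sL=40/197, sR=8/13; mL=1836/2561, mR=-1048/2561; mL+mR=4/13 → advance +1; mR−mL=-2884/2561 → turn -1·90°
n=3: pose=(9,2,W); sL=5/8, sR=2/5; mL=57/80, mR=-41/80; mL+mR=1/5 → advance +1; mR−mL=-49/40 → turn -1·90°
n=4: pose=(8,2,N); sL=8/17, sR=8/41; mL=300/697, mR=-232/697; mL+mR=4/41 → advance +1; mR−mL=-532/697 → turn -1·90°
n=5: pose=(8,3,E); sL=20/109, sR=4/17; mL=606/1853, mR=-388/1853; mL+mR=2/17 → advance +1; mR−mL=-994/1853 → turn -1·90°
n=6: pose=(9,3,S); sL=40/197, sR=8/13; mL=1836/2561, mR=-1048/2561; mL+mR=4/13 → advance +1; mR−mL=-2884/2561 → turn -1·90°

0 8/17 8/41 300/697 -232/697 8 2 N
1 20/109 4/17 606/1853 -388/1853 8 3 E
2 40/197 8/13 1836/2561 -1048/2561 9 3 S
3 5/8 2/5 57/80 -41/80 9 2 W
4 8/17 8/41 300/697 -232/697 8 2 N
5 20/109 4/17 606/1853 -388/1853 8 3 E
6 40/197 8/13 1836/2561 -1048/2561 9 3 S
final 9 2 W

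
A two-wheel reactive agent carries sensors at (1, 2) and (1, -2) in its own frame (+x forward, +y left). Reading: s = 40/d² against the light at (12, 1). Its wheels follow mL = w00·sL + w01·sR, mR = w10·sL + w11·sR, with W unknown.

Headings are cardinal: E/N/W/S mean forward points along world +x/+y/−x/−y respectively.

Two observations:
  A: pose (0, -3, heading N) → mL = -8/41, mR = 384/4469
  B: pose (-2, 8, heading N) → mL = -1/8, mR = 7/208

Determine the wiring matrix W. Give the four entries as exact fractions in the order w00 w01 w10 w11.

obs A: pose=(0,-3,N) → sL=8/41, sR=40/109, mL=-8/41, mR=384/4469
obs B: pose=(-2,8,N) → sL=1/8, sR=5/26, mL=-1/8, mR=7/208
sensor matrix S = [[8/41, 40/109], [1/8, 5/26]]; det S = -485/58097
solve [mL_A; mL_B] = S·[w00; w01] and [mR_A; mR_B] = S·[w10; w11]:
  w00 = -1, w01 = 0, w10 = -1/2, w11 = 1/2

-1 0 -1/2 1/2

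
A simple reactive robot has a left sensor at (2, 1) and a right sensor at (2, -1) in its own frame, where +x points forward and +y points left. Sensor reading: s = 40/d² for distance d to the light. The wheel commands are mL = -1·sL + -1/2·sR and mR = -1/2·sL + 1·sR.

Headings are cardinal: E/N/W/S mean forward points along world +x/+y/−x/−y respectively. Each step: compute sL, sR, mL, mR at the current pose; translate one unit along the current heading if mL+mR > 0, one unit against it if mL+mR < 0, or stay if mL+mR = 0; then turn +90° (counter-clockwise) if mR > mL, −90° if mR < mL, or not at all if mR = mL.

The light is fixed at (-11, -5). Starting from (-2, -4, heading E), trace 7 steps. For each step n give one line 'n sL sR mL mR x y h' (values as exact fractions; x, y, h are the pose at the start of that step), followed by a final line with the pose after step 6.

0 8/25 40/121 -1468/3025 516/3025 -2 -4 E
1 20/29 4/9 -238/261 26/261 -3 -4 N
2 40/37 40/37 -60/37 20/37 -3 -5 W
3 5/13 10/17 -150/221 175/442 -2 -5 S
4 8/25 40/121 -1468/3025 516/3025 -2 -4 E
5 20/29 4/9 -238/261 26/261 -3 -4 N
6 40/37 40/37 -60/37 20/37 -3 -5 W
final -2 -5 S

n=0: pose=(-2,-4,E); sL=8/25, sR=40/121; mL=-1468/3025, mR=516/3025; mL+mR=-952/3025 → advance -1; mR−mL=1984/3025 → turn +1·90°
n=1: pose=(-3,-4,N); sL=20/29, sR=4/9; mL=-238/261, mR=26/261; mL+mR=-212/261 → advance -1; mR−mL=88/87 → turn +1·90°
n=2: pose=(-3,-5,W); sL=40/37, sR=40/37; mL=-60/37, mR=20/37; mL+mR=-40/37 → advance -1; mR−mL=80/37 → turn +1·90°
n=3: pose=(-2,-5,S); sL=5/13, sR=10/17; mL=-150/221, mR=175/442; mL+mR=-125/442 → advance -1; mR−mL=475/442 → turn +1·90°
n=4: pose=(-2,-4,E); sL=8/25, sR=40/121; mL=-1468/3025, mR=516/3025; mL+mR=-952/3025 → advance -1; mR−mL=1984/3025 → turn +1·90°
n=5: pose=(-3,-4,N); sL=20/29, sR=4/9; mL=-238/261, mR=26/261; mL+mR=-212/261 → advance -1; mR−mL=88/87 → turn +1·90°
n=6: pose=(-3,-5,W); sL=40/37, sR=40/37; mL=-60/37, mR=20/37; mL+mR=-40/37 → advance -1; mR−mL=80/37 → turn +1·90°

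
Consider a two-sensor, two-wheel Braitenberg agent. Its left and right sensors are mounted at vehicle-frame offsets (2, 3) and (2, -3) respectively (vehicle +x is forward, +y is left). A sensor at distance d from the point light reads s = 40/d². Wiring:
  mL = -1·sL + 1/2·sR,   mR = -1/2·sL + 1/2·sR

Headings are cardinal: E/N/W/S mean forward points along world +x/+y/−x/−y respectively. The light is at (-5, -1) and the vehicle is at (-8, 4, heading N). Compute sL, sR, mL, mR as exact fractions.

8/17 40/49 -52/833 144/833

left sensor world pos  = (-11, 6); dL² = 85
right sensor world pos = (-5, 6); dR² = 49
sL = 40/85 = 8/17
sR = 40/49 = 40/49
mL = -1·sL + 1/2·sR = -52/833
mR = -1/2·sL + 1/2·sR = 144/833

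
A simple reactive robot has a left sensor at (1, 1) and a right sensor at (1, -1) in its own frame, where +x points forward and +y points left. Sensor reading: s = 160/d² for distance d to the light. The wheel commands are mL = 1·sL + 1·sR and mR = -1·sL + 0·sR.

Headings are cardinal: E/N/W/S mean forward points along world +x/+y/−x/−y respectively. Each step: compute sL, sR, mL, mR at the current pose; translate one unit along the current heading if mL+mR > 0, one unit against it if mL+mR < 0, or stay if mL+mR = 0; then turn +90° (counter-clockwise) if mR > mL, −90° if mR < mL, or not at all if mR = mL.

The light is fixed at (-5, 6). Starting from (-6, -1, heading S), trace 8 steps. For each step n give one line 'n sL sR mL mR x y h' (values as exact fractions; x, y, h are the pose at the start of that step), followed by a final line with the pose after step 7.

n=0: pose=(-6,-1,S); sL=5/2, sR=40/17; mL=165/34, mR=-5/2; mL+mR=40/17 → advance +1; mR−mL=-125/17 → turn -1·90°
n=1: pose=(-6,-2,W); sL=32/17, sR=160/53; mL=4416/901, mR=-32/17; mL+mR=160/53 → advance +1; mR−mL=-6112/901 → turn -1·90°
n=2: pose=(-7,-2,N); sL=80/29, sR=16/5; mL=864/145, mR=-80/29; mL+mR=16/5 → advance +1; mR−mL=-1264/145 → turn -1·90°
n=3: pose=(-7,-1,E); sL=160/37, sR=32/13; mL=3264/481, mR=-160/37; mL+mR=32/13 → advance +1; mR−mL=-5344/481 → turn -1·90°
n=4: pose=(-6,-1,S); sL=5/2, sR=40/17; mL=165/34, mR=-5/2; mL+mR=40/17 → advance +1; mR−mL=-125/17 → turn -1·90°
n=5: pose=(-6,-2,W); sL=32/17, sR=160/53; mL=4416/901, mR=-32/17; mL+mR=160/53 → advance +1; mR−mL=-6112/901 → turn -1·90°
n=6: pose=(-7,-2,N); sL=80/29, sR=16/5; mL=864/145, mR=-80/29; mL+mR=16/5 → advance +1; mR−mL=-1264/145 → turn -1·90°
n=7: pose=(-7,-1,E); sL=160/37, sR=32/13; mL=3264/481, mR=-160/37; mL+mR=32/13 → advance +1; mR−mL=-5344/481 → turn -1·90°

0 5/2 40/17 165/34 -5/2 -6 -1 S
1 32/17 160/53 4416/901 -32/17 -6 -2 W
2 80/29 16/5 864/145 -80/29 -7 -2 N
3 160/37 32/13 3264/481 -160/37 -7 -1 E
4 5/2 40/17 165/34 -5/2 -6 -1 S
5 32/17 160/53 4416/901 -32/17 -6 -2 W
6 80/29 16/5 864/145 -80/29 -7 -2 N
7 160/37 32/13 3264/481 -160/37 -7 -1 E
final -6 -1 S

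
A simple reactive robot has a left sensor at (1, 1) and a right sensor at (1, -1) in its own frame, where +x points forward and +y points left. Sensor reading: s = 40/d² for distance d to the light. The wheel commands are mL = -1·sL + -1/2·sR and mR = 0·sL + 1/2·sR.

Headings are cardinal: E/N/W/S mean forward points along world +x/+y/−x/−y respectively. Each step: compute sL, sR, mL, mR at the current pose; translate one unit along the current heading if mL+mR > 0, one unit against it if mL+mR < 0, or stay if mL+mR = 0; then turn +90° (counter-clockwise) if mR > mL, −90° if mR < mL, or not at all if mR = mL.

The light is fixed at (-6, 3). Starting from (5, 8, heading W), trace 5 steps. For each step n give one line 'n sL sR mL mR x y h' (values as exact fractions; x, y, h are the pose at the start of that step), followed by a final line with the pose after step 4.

n=0: pose=(5,8,W); sL=10/29, sR=5/17; mL=-485/986, mR=5/34; mL+mR=-10/29 → advance -1; mR−mL=315/493 → turn +1·90°
n=1: pose=(6,8,S); sL=8/37, sR=40/137; mL=-1836/5069, mR=20/137; mL+mR=-8/37 → advance -1; mR−mL=2576/5069 → turn +1·90°
n=2: pose=(6,9,E); sL=20/109, sR=20/97; mL=-3030/10573, mR=10/97; mL+mR=-20/109 → advance -1; mR−mL=4120/10573 → turn +1·90°
n=3: pose=(5,9,N); sL=40/149, sR=40/193; mL=-10700/28757, mR=20/193; mL+mR=-40/149 → advance -1; mR−mL=13680/28757 → turn +1·90°
n=4: pose=(5,8,W); sL=10/29, sR=5/17; mL=-485/986, mR=5/34; mL+mR=-10/29 → advance -1; mR−mL=315/493 → turn +1·90°

0 10/29 5/17 -485/986 5/34 5 8 W
1 8/37 40/137 -1836/5069 20/137 6 8 S
2 20/109 20/97 -3030/10573 10/97 6 9 E
3 40/149 40/193 -10700/28757 20/193 5 9 N
4 10/29 5/17 -485/986 5/34 5 8 W
final 6 8 S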